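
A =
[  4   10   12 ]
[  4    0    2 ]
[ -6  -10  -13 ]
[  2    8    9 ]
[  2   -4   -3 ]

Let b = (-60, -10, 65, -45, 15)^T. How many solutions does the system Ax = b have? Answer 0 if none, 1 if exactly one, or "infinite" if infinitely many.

Row reduce the augmented matrix [A | b].
R2 ← R2 − R1: [0, -10, -10, 50]
R3 ← R3 + (3/2)·R1: [0, 5, 5, -25]
R4 ← R4 − (1/2)·R1: [0, 3, 3, -15]
R5 ← R5 − (1/2)·R1: [0, -9, -9, 45]
R3 ← R3 + (1/2)·R2: [0, 0, 0, 0]
R4 ← R4 + (3/10)·R2: [0, 0, 0, 0]
R5 ← R5 − (9/10)·R2: [0, 0, 0, 0]
The echelon form has 2 nonzero rows, and every pivot lies in the first 3 columns, so rank(A) = rank([A|b]) = 2.
The system is consistent.
rank = 2 < 3 unknowns, so there are infinitely many solutions.

infinite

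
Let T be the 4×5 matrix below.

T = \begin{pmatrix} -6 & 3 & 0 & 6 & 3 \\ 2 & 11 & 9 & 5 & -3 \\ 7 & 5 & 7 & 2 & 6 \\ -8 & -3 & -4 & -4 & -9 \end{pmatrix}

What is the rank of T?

Row reduce to echelon form.
R2 ← R2 + (1/3)·R1: [0, 12, 9, 7, -2]
R3 ← R3 + (7/6)·R1: [0, 17/2, 7, 9, 19/2]
R4 ← R4 − (4/3)·R1: [0, -7, -4, -12, -13]
R3 ← R3 − (17/24)·R2: [0, 0, 5/8, 97/24, 131/12]
R4 ← R4 + (7/12)·R2: [0, 0, 5/4, -95/12, -85/6]
R4 ← R4 − (2)·R3: [0, 0, 0, -16, -36]
Echelon form has 4 nonzero rows, so rank(T) = 4.

4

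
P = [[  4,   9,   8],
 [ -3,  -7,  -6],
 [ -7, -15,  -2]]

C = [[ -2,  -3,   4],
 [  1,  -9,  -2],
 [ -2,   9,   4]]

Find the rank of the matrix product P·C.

First compute PC:
[[-15, -21,  30],
 [ 11,  18, -22],
 [  3, 138,  -6]]
Now row reduce the product.
R2 ← R2 + (11/15)·R1: [0, 13/5, 0]
R3 ← R3 + (1/5)·R1: [0, 669/5, 0]
R3 ← R3 − (669/13)·R2: [0, 0, 0]
2 nonzero rows, so rank(PC) = 2.

2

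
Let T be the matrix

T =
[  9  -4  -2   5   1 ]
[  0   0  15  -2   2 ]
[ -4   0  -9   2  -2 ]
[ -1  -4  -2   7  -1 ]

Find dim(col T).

3

Row reduce to echelon form.
R3 ← R3 + (4/9)·R1: [0, -16/9, -89/9, 38/9, -14/9]
R4 ← R4 + (1/9)·R1: [0, -40/9, -20/9, 68/9, -8/9]
Swap R2 ↔ R3
R4 ← R4 − (5/2)·R2: [0, 0, 45/2, -3, 3]
R4 ← R4 − (3/2)·R3: [0, 0, 0, 0, 0]
Echelon form has 3 nonzero rows, so rank(T) = 3.
The column space has dimension equal to the rank: 3.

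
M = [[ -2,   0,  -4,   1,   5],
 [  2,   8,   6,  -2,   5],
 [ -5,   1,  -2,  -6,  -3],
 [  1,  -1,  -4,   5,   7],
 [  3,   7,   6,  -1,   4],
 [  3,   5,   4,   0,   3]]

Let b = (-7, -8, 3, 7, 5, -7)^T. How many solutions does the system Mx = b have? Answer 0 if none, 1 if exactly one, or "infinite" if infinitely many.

Row reduce the augmented matrix [M | b].
R2 ← R2 + R1: [0, 8, 2, -1, 10, -15]
R3 ← R3 − (5/2)·R1: [0, 1, 8, -17/2, -31/2, 41/2]
R4 ← R4 + (1/2)·R1: [0, -1, -6, 11/2, 19/2, 7/2]
R5 ← R5 + (3/2)·R1: [0, 7, 0, 1/2, 23/2, -11/2]
R6 ← R6 + (3/2)·R1: [0, 5, -2, 3/2, 21/2, -35/2]
R3 ← R3 − (1/8)·R2: [0, 0, 31/4, -67/8, -67/4, 179/8]
R4 ← R4 + (1/8)·R2: [0, 0, -23/4, 43/8, 43/4, 13/8]
R5 ← R5 − (7/8)·R2: [0, 0, -7/4, 11/8, 11/4, 61/8]
R6 ← R6 − (5/8)·R2: [0, 0, -13/4, 17/8, 17/4, -65/8]
R4 ← R4 + (23/31)·R3: [0, 0, 0, -26/31, -52/31, 565/31]
R5 ← R5 + (7/31)·R3: [0, 0, 0, -16/31, -32/31, 393/31]
R6 ← R6 + (13/31)·R3: [0, 0, 0, -43/31, -86/31, 39/31]
R5 ← R5 − (8/13)·R4: [0, 0, 0, 0, 0, 19/13]
R6 ← R6 − (43/26)·R4: [0, 0, 0, 0, 0, -751/26]
R6 ← R6 + (751/38)·R5: [0, 0, 0, 0, 0, 0]
The echelon form has 5 nonzero rows; the last pivot sits in the augmented column, so rank(M) = 4 but rank([M|b]) = 5.
Since the ranks differ, the system is inconsistent.
It has no solutions.

0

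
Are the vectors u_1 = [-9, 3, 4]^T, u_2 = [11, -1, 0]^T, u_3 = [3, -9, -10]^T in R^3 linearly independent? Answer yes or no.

Form the matrix with these vectors as rows and row reduce.
R2 ← R2 + (11/9)·R1: [0, 8/3, 44/9]
R3 ← R3 + (1/3)·R1: [0, -8, -26/3]
R3 ← R3 + (3)·R2: [0, 0, 6]
3 nonzero rows, so the 3 vectors span a space of dimension 3.
Since 3 = 3, the vectors are linearly independent.

yes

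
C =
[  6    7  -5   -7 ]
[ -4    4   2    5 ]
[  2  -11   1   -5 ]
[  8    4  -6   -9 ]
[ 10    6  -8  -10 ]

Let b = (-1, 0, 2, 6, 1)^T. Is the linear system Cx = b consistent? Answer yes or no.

no

Row reduce the augmented matrix [C | b].
R2 ← R2 + (2/3)·R1: [0, 26/3, -4/3, 1/3, -2/3]
R3 ← R3 − (1/3)·R1: [0, -40/3, 8/3, -8/3, 7/3]
R4 ← R4 − (4/3)·R1: [0, -16/3, 2/3, 1/3, 22/3]
R5 ← R5 − (5/3)·R1: [0, -17/3, 1/3, 5/3, 8/3]
R3 ← R3 + (20/13)·R2: [0, 0, 8/13, -28/13, 17/13]
R4 ← R4 + (8/13)·R2: [0, 0, -2/13, 7/13, 90/13]
R5 ← R5 + (17/26)·R2: [0, 0, -7/13, 49/26, 29/13]
R4 ← R4 + (1/4)·R3: [0, 0, 0, 0, 29/4]
R5 ← R5 + (7/8)·R3: [0, 0, 0, 0, 27/8]
R5 ← R5 − (27/58)·R4: [0, 0, 0, 0, 0]
The echelon form has 4 nonzero rows; the last pivot sits in the augmented column, so rank(C) = 3 but rank([C|b]) = 4.
Since the ranks differ, the system is inconsistent.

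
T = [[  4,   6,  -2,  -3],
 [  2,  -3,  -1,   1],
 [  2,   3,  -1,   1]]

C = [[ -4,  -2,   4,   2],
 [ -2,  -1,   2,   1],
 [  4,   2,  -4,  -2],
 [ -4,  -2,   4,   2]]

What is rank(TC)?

First compute TC:
[[-24, -12,  24,  12],
 [-10,  -5,  10,   5],
 [-22, -11,  22,  11]]
Now row reduce the product.
R2 ← R2 − (5/12)·R1: [0, 0, 0, 0]
R3 ← R3 − (11/12)·R1: [0, 0, 0, 0]
1 nonzero row, so rank(TC) = 1.

1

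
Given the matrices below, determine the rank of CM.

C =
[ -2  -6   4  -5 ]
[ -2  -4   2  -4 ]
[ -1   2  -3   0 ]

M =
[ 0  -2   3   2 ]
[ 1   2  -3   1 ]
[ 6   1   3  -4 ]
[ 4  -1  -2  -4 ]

2

First compute CM:
[[ -2,   1,  34,  -6],
 [ -8,   2,  20,   0],
 [-16,   3, -18,  12]]
Now row reduce the product.
R2 ← R2 − (4)·R1: [0, -2, -116, 24]
R3 ← R3 − (8)·R1: [0, -5, -290, 60]
R3 ← R3 − (5/2)·R2: [0, 0, 0, 0]
2 nonzero rows, so rank(CM) = 2.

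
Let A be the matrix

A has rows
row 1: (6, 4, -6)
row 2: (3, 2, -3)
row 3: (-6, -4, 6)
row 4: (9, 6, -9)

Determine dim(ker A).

2

Row reduce to echelon form.
R2 ← R2 − (1/2)·R1: [0, 0, 0]
R3 ← R3 + R1: [0, 0, 0]
R4 ← R4 − (3/2)·R1: [0, 0, 0]
1 nonzero row, so rank(A) = 1.
A has 3 columns; by rank–nullity, nullity = 3 − 1 = 2.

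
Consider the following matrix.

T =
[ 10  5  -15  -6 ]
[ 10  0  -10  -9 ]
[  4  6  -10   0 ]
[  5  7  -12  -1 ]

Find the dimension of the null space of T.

1

Row reduce to echelon form.
R2 ← R2 − R1: [0, -5, 5, -3]
R3 ← R3 − (2/5)·R1: [0, 4, -4, 12/5]
R4 ← R4 − (1/2)·R1: [0, 9/2, -9/2, 2]
R3 ← R3 + (4/5)·R2: [0, 0, 0, 0]
R4 ← R4 + (9/10)·R2: [0, 0, 0, -7/10]
Swap R3 ↔ R4
3 nonzero rows, so rank(T) = 3.
T has 4 columns; by rank–nullity, nullity = 4 − 3 = 1.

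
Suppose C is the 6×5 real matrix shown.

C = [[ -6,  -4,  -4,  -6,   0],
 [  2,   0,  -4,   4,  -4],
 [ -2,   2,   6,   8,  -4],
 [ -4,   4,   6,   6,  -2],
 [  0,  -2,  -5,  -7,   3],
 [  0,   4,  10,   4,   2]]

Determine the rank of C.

4

Row reduce to echelon form.
R2 ← R2 + (1/3)·R1: [0, -4/3, -16/3, 2, -4]
R3 ← R3 − (1/3)·R1: [0, 10/3, 22/3, 10, -4]
R4 ← R4 − (2/3)·R1: [0, 20/3, 26/3, 10, -2]
R3 ← R3 + (5/2)·R2: [0, 0, -6, 15, -14]
R4 ← R4 + (5)·R2: [0, 0, -18, 20, -22]
R5 ← R5 − (3/2)·R2: [0, 0, 3, -10, 9]
R6 ← R6 + (3)·R2: [0, 0, -6, 10, -10]
R4 ← R4 − (3)·R3: [0, 0, 0, -25, 20]
R5 ← R5 + (1/2)·R3: [0, 0, 0, -5/2, 2]
R6 ← R6 − R3: [0, 0, 0, -5, 4]
R5 ← R5 − (1/10)·R4: [0, 0, 0, 0, 0]
R6 ← R6 − (1/5)·R4: [0, 0, 0, 0, 0]
Echelon form has 4 nonzero rows, so rank(C) = 4.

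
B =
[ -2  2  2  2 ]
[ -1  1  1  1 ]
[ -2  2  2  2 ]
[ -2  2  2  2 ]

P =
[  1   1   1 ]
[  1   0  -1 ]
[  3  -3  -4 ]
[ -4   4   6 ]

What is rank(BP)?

1

First compute BP:
[[ -2,   0,   0],
 [ -1,   0,   0],
 [ -2,   0,   0],
 [ -2,   0,   0]]
Now row reduce the product.
R2 ← R2 − (1/2)·R1: [0, 0, 0]
R3 ← R3 − R1: [0, 0, 0]
R4 ← R4 − R1: [0, 0, 0]
1 nonzero row, so rank(BP) = 1.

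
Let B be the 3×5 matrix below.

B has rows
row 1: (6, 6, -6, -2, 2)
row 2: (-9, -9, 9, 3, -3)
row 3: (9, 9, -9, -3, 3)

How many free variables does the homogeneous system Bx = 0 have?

4

Row reduce to echelon form.
R2 ← R2 + (3/2)·R1: [0, 0, 0, 0, 0]
R3 ← R3 − (3/2)·R1: [0, 0, 0, 0, 0]
1 nonzero row, so rank(B) = 1.
B has 5 columns; by rank–nullity, nullity = 5 − 1 = 4.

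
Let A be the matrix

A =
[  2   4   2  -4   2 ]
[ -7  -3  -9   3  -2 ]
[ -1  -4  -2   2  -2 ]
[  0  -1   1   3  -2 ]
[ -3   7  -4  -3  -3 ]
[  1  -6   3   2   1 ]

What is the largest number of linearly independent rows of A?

5

Row reduce to echelon form.
R2 ← R2 + (7/2)·R1: [0, 11, -2, -11, 5]
R3 ← R3 + (1/2)·R1: [0, -2, -1, 0, -1]
R5 ← R5 + (3/2)·R1: [0, 13, -1, -9, 0]
R6 ← R6 − (1/2)·R1: [0, -8, 2, 4, 0]
R3 ← R3 + (2/11)·R2: [0, 0, -15/11, -2, -1/11]
R4 ← R4 + (1/11)·R2: [0, 0, 9/11, 2, -17/11]
R5 ← R5 − (13/11)·R2: [0, 0, 15/11, 4, -65/11]
R6 ← R6 + (8/11)·R2: [0, 0, 6/11, -4, 40/11]
R4 ← R4 + (3/5)·R3: [0, 0, 0, 4/5, -8/5]
R5 ← R5 + R3: [0, 0, 0, 2, -6]
R6 ← R6 + (2/5)·R3: [0, 0, 0, -24/5, 18/5]
R5 ← R5 − (5/2)·R4: [0, 0, 0, 0, -2]
R6 ← R6 + (6)·R4: [0, 0, 0, 0, -6]
R6 ← R6 − (3)·R5: [0, 0, 0, 0, 0]
Echelon form has 5 nonzero rows, so rank(A) = 5.
The rank gives the maximum number of linearly independent rows: 5.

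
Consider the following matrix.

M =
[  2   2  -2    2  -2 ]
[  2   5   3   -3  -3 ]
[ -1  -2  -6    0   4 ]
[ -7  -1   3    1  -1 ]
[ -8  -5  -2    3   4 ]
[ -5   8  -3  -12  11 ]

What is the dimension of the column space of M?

Row reduce to echelon form.
R2 ← R2 − R1: [0, 3, 5, -5, -1]
R3 ← R3 + (1/2)·R1: [0, -1, -7, 1, 3]
R4 ← R4 + (7/2)·R1: [0, 6, -4, 8, -8]
R5 ← R5 + (4)·R1: [0, 3, -10, 11, -4]
R6 ← R6 + (5/2)·R1: [0, 13, -8, -7, 6]
R3 ← R3 + (1/3)·R2: [0, 0, -16/3, -2/3, 8/3]
R4 ← R4 − (2)·R2: [0, 0, -14, 18, -6]
R5 ← R5 − R2: [0, 0, -15, 16, -3]
R6 ← R6 − (13/3)·R2: [0, 0, -89/3, 44/3, 31/3]
R4 ← R4 − (21/8)·R3: [0, 0, 0, 79/4, -13]
R5 ← R5 − (45/16)·R3: [0, 0, 0, 143/8, -21/2]
R6 ← R6 − (89/16)·R3: [0, 0, 0, 147/8, -9/2]
R5 ← R5 − (143/158)·R4: [0, 0, 0, 0, 100/79]
R6 ← R6 − (147/158)·R4: [0, 0, 0, 0, 600/79]
R6 ← R6 − (6)·R5: [0, 0, 0, 0, 0]
Echelon form has 5 nonzero rows, so rank(M) = 5.
The column space has dimension equal to the rank: 5.

5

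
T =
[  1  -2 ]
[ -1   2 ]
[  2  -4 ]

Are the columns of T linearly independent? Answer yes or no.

Row reduce T to echelon form.
R2 ← R2 + R1: [0, 0]
R3 ← R3 − (2)·R1: [0, 0]
1 pivot among 2 columns.
Only 1 < 2 pivot columns, so the columns are linearly dependent.

no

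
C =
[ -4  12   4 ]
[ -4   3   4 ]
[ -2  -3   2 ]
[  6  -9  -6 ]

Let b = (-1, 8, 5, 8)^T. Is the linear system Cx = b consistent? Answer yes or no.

Row reduce the augmented matrix [C | b].
R2 ← R2 − R1: [0, -9, 0, 9]
R3 ← R3 − (1/2)·R1: [0, -9, 0, 11/2]
R4 ← R4 + (3/2)·R1: [0, 9, 0, 13/2]
R3 ← R3 − R2: [0, 0, 0, -7/2]
R4 ← R4 + R2: [0, 0, 0, 31/2]
R4 ← R4 + (31/7)·R3: [0, 0, 0, 0]
The echelon form has 3 nonzero rows; the last pivot sits in the augmented column, so rank(C) = 2 but rank([C|b]) = 3.
Since the ranks differ, the system is inconsistent.

no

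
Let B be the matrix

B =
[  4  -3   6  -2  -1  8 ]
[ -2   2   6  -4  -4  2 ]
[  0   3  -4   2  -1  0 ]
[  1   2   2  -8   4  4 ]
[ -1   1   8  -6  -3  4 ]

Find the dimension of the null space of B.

Row reduce to echelon form.
R2 ← R2 + (1/2)·R1: [0, 1/2, 9, -5, -9/2, 6]
R4 ← R4 − (1/4)·R1: [0, 11/4, 1/2, -15/2, 17/4, 2]
R5 ← R5 + (1/4)·R1: [0, 1/4, 19/2, -13/2, -13/4, 6]
R3 ← R3 − (6)·R2: [0, 0, -58, 32, 26, -36]
R4 ← R4 − (11/2)·R2: [0, 0, -49, 20, 29, -31]
R5 ← R5 − (1/2)·R2: [0, 0, 5, -4, -1, 3]
R4 ← R4 − (49/58)·R3: [0, 0, 0, -204/29, 204/29, -17/29]
R5 ← R5 + (5/58)·R3: [0, 0, 0, -36/29, 36/29, -3/29]
R5 ← R5 − (3/17)·R4: [0, 0, 0, 0, 0, 0]
4 nonzero rows, so rank(B) = 4.
B has 6 columns; by rank–nullity, nullity = 6 − 4 = 2.

2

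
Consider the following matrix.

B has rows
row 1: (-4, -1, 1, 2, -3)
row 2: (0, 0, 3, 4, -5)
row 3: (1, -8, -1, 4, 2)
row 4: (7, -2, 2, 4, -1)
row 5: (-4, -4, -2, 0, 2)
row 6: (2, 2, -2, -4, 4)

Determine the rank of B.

3

Row reduce to echelon form.
R3 ← R3 + (1/4)·R1: [0, -33/4, -3/4, 9/2, 5/4]
R4 ← R4 + (7/4)·R1: [0, -15/4, 15/4, 15/2, -25/4]
R5 ← R5 − R1: [0, -3, -3, -2, 5]
R6 ← R6 + (1/2)·R1: [0, 3/2, -3/2, -3, 5/2]
Swap R2 ↔ R3
R4 ← R4 − (5/11)·R2: [0, 0, 45/11, 60/11, -75/11]
R5 ← R5 − (4/11)·R2: [0, 0, -30/11, -40/11, 50/11]
R6 ← R6 + (2/11)·R2: [0, 0, -18/11, -24/11, 30/11]
R4 ← R4 − (15/11)·R3: [0, 0, 0, 0, 0]
R5 ← R5 + (10/11)·R3: [0, 0, 0, 0, 0]
R6 ← R6 + (6/11)·R3: [0, 0, 0, 0, 0]
Echelon form has 3 nonzero rows, so rank(B) = 3.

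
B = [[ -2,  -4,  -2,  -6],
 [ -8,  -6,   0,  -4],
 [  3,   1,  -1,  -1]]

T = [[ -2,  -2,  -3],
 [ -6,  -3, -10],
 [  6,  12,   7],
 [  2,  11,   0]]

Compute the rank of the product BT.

First compute BT:
[[  4, -74,  32],
 [ 44, -10,  84],
 [-20, -32, -26]]
Now row reduce the product.
R2 ← R2 − (11)·R1: [0, 804, -268]
R3 ← R3 + (5)·R1: [0, -402, 134]
R3 ← R3 + (1/2)·R2: [0, 0, 0]
2 nonzero rows, so rank(BT) = 2.

2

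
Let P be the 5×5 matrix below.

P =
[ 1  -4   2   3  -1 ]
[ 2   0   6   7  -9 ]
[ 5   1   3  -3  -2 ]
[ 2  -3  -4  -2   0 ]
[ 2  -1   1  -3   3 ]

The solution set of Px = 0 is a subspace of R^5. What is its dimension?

0

Row reduce to echelon form.
R2 ← R2 − (2)·R1: [0, 8, 2, 1, -7]
R3 ← R3 − (5)·R1: [0, 21, -7, -18, 3]
R4 ← R4 − (2)·R1: [0, 5, -8, -8, 2]
R5 ← R5 − (2)·R1: [0, 7, -3, -9, 5]
R3 ← R3 − (21/8)·R2: [0, 0, -49/4, -165/8, 171/8]
R4 ← R4 − (5/8)·R2: [0, 0, -37/4, -69/8, 51/8]
R5 ← R5 − (7/8)·R2: [0, 0, -19/4, -79/8, 89/8]
R4 ← R4 − (37/49)·R3: [0, 0, 0, 681/98, -957/98]
R5 ← R5 − (19/49)·R3: [0, 0, 0, -92/49, 139/49]
R5 ← R5 + (184/681)·R4: [0, 0, 0, 0, 45/227]
5 nonzero rows, so rank(P) = 5.
P has 5 columns; by rank–nullity, nullity = 5 − 5 = 0.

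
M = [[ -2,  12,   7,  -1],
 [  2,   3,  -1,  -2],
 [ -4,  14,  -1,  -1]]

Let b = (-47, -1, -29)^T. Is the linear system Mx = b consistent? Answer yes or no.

Row reduce the augmented matrix [M | b].
R2 ← R2 + R1: [0, 15, 6, -3, -48]
R3 ← R3 − (2)·R1: [0, -10, -15, 1, 65]
R3 ← R3 + (2/3)·R2: [0, 0, -11, -1, 33]
The echelon form has 3 nonzero rows, and every pivot lies in the first 4 columns, so rank(M) = rank([M|b]) = 3.
The system is consistent.

yes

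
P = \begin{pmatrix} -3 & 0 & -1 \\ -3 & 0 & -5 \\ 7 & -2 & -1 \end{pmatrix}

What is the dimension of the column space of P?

Row reduce to echelon form.
R2 ← R2 − R1: [0, 0, -4]
R3 ← R3 + (7/3)·R1: [0, -2, -10/3]
Swap R2 ↔ R3
Echelon form has 3 nonzero rows, so rank(P) = 3.
The column space has dimension equal to the rank: 3.

3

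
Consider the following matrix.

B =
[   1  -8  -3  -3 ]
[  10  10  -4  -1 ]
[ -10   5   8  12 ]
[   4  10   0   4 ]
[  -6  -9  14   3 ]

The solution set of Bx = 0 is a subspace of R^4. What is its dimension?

0

Row reduce to echelon form.
R2 ← R2 − (10)·R1: [0, 90, 26, 29]
R3 ← R3 + (10)·R1: [0, -75, -22, -18]
R4 ← R4 − (4)·R1: [0, 42, 12, 16]
R5 ← R5 + (6)·R1: [0, -57, -4, -15]
R3 ← R3 + (5/6)·R2: [0, 0, -1/3, 37/6]
R4 ← R4 − (7/15)·R2: [0, 0, -2/15, 37/15]
R5 ← R5 + (19/30)·R2: [0, 0, 187/15, 101/30]
R4 ← R4 − (2/5)·R3: [0, 0, 0, 0]
R5 ← R5 + (187/5)·R3: [0, 0, 0, 234]
Swap R4 ↔ R5
4 nonzero rows, so rank(B) = 4.
B has 4 columns; by rank–nullity, nullity = 4 − 4 = 0.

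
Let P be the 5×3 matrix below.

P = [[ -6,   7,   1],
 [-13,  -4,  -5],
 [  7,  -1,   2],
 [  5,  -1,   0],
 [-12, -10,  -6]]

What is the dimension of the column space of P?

Row reduce to echelon form.
R2 ← R2 − (13/6)·R1: [0, -115/6, -43/6]
R3 ← R3 + (7/6)·R1: [0, 43/6, 19/6]
R4 ← R4 + (5/6)·R1: [0, 29/6, 5/6]
R5 ← R5 − (2)·R1: [0, -24, -8]
R3 ← R3 + (43/115)·R2: [0, 0, 56/115]
R4 ← R4 + (29/115)·R2: [0, 0, -112/115]
R5 ← R5 − (144/115)·R2: [0, 0, 112/115]
R4 ← R4 + (2)·R3: [0, 0, 0]
R5 ← R5 − (2)·R3: [0, 0, 0]
Echelon form has 3 nonzero rows, so rank(P) = 3.
The column space has dimension equal to the rank: 3.

3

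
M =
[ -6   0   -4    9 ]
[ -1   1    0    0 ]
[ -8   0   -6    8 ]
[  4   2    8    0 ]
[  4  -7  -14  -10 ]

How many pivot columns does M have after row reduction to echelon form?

Row reduce to echelon form.
R2 ← R2 − (1/6)·R1: [0, 1, 2/3, -3/2]
R3 ← R3 − (4/3)·R1: [0, 0, -2/3, -4]
R4 ← R4 + (2/3)·R1: [0, 2, 16/3, 6]
R5 ← R5 + (2/3)·R1: [0, -7, -50/3, -4]
R4 ← R4 − (2)·R2: [0, 0, 4, 9]
R5 ← R5 + (7)·R2: [0, 0, -12, -29/2]
R4 ← R4 + (6)·R3: [0, 0, 0, -15]
R5 ← R5 − (18)·R3: [0, 0, 0, 115/2]
R5 ← R5 + (23/6)·R4: [0, 0, 0, 0]
Echelon form has 4 nonzero rows, so rank(M) = 4.
Each nonzero row contributes one pivot column: 4 pivot columns.

4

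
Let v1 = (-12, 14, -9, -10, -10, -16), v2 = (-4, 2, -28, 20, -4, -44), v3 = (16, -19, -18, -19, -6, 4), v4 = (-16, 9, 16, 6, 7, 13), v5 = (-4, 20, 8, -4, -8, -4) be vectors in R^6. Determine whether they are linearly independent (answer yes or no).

Form the matrix with these vectors as rows and row reduce.
R2 ← R2 − (1/3)·R1: [0, -8/3, -25, 70/3, -2/3, -116/3]
R3 ← R3 + (4/3)·R1: [0, -1/3, -30, -97/3, -58/3, -52/3]
R4 ← R4 − (4/3)·R1: [0, -29/3, 28, 58/3, 61/3, 103/3]
R5 ← R5 − (1/3)·R1: [0, 46/3, 11, -2/3, -14/3, 4/3]
R3 ← R3 − (1/8)·R2: [0, 0, -215/8, -141/4, -77/4, -25/2]
R4 ← R4 − (29/8)·R2: [0, 0, 949/8, -261/4, 91/4, 349/2]
R5 ← R5 + (23/4)·R2: [0, 0, -531/4, 267/2, -17/2, -221]
R4 ← R4 + (949/215)·R3: [0, 0, 0, -47481/215, -13377/215, 5131/43]
R5 ← R5 − (1062/215)·R3: [0, 0, 0, 66138/215, 18616/215, -6848/43]
R5 ← R5 + (22046/15827)·R4: [0, 0, 0, 0, -26/323, 15730/2261]
5 nonzero rows, so the 5 vectors span a space of dimension 5.
Since 5 = 5, the vectors are linearly independent.

yes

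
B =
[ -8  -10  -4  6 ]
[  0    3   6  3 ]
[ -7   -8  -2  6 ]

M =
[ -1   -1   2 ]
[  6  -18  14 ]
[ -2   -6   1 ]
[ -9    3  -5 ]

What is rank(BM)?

2

First compute BM:
[[-98, 230, -190],
 [-21, -81,  33],
 [-91, 181, -158]]
Now row reduce the product.
R2 ← R2 − (3/14)·R1: [0, -912/7, 516/7]
R3 ← R3 − (13/14)·R1: [0, -228/7, 129/7]
R3 ← R3 − (1/4)·R2: [0, 0, 0]
2 nonzero rows, so rank(BM) = 2.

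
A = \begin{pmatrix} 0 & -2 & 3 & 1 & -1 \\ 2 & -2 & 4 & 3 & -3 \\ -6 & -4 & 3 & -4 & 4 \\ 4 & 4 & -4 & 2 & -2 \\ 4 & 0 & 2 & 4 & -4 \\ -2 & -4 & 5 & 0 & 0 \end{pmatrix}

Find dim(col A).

2

Row reduce to echelon form.
Swap R1 ↔ R2
R3 ← R3 + (3)·R1: [0, -10, 15, 5, -5]
R4 ← R4 − (2)·R1: [0, 8, -12, -4, 4]
R5 ← R5 − (2)·R1: [0, 4, -6, -2, 2]
R6 ← R6 + R1: [0, -6, 9, 3, -3]
R3 ← R3 − (5)·R2: [0, 0, 0, 0, 0]
R4 ← R4 + (4)·R2: [0, 0, 0, 0, 0]
R5 ← R5 + (2)·R2: [0, 0, 0, 0, 0]
R6 ← R6 − (3)·R2: [0, 0, 0, 0, 0]
Echelon form has 2 nonzero rows, so rank(A) = 2.
The column space has dimension equal to the rank: 2.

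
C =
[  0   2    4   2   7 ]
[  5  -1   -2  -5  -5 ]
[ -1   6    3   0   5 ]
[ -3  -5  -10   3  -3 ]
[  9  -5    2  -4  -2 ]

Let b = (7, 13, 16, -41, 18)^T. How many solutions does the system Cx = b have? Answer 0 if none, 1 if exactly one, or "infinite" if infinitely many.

Row reduce the augmented matrix [C | b].
Swap R1 ↔ R2
R3 ← R3 + (1/5)·R1: [0, 29/5, 13/5, -1, 4, 93/5]
R4 ← R4 + (3/5)·R1: [0, -28/5, -56/5, 0, -6, -166/5]
R5 ← R5 − (9/5)·R1: [0, -16/5, 28/5, 5, 7, -27/5]
R3 ← R3 − (29/10)·R2: [0, 0, -9, -34/5, -163/10, -17/10]
R4 ← R4 + (14/5)·R2: [0, 0, 0, 28/5, 68/5, -68/5]
R5 ← R5 + (8/5)·R2: [0, 0, 12, 41/5, 91/5, 29/5]
R5 ← R5 + (4/3)·R3: [0, 0, 0, -13/15, -53/15, 53/15]
R5 ← R5 + (13/84)·R4: [0, 0, 0, 0, -10/7, 10/7]
The echelon form has 5 nonzero rows, and every pivot lies in the first 5 columns, so rank(C) = rank([C|b]) = 5.
The system is consistent.
rank = 5 = number of unknowns, so the solution is unique.

1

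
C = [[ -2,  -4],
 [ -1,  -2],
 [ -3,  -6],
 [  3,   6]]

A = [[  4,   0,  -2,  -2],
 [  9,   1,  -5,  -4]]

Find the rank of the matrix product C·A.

1

First compute CA:
[[-44,  -4,  24,  20],
 [-22,  -2,  12,  10],
 [-66,  -6,  36,  30],
 [ 66,   6, -36, -30]]
Now row reduce the product.
R2 ← R2 − (1/2)·R1: [0, 0, 0, 0]
R3 ← R3 − (3/2)·R1: [0, 0, 0, 0]
R4 ← R4 + (3/2)·R1: [0, 0, 0, 0]
1 nonzero row, so rank(CA) = 1.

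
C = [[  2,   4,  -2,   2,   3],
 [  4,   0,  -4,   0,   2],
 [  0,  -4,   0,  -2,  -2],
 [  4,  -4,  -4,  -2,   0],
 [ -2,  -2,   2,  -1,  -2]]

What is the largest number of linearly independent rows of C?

Row reduce to echelon form.
R2 ← R2 − (2)·R1: [0, -8, 0, -4, -4]
R4 ← R4 − (2)·R1: [0, -12, 0, -6, -6]
R5 ← R5 + R1: [0, 2, 0, 1, 1]
R3 ← R3 − (1/2)·R2: [0, 0, 0, 0, 0]
R4 ← R4 − (3/2)·R2: [0, 0, 0, 0, 0]
R5 ← R5 + (1/4)·R2: [0, 0, 0, 0, 0]
Echelon form has 2 nonzero rows, so rank(C) = 2.
The rank gives the maximum number of linearly independent rows: 2.

2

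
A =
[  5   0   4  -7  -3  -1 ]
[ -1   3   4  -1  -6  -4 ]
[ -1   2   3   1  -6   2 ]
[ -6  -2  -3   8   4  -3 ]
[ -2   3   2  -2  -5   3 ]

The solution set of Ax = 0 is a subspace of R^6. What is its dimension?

1

Row reduce to echelon form.
R2 ← R2 + (1/5)·R1: [0, 3, 24/5, -12/5, -33/5, -21/5]
R3 ← R3 + (1/5)·R1: [0, 2, 19/5, -2/5, -33/5, 9/5]
R4 ← R4 + (6/5)·R1: [0, -2, 9/5, -2/5, 2/5, -21/5]
R5 ← R5 + (2/5)·R1: [0, 3, 18/5, -24/5, -31/5, 13/5]
R3 ← R3 − (2/3)·R2: [0, 0, 3/5, 6/5, -11/5, 23/5]
R4 ← R4 + (2/3)·R2: [0, 0, 5, -2, -4, -7]
R5 ← R5 − R2: [0, 0, -6/5, -12/5, 2/5, 34/5]
R4 ← R4 − (25/3)·R3: [0, 0, 0, -12, 43/3, -136/3]
R5 ← R5 + (2)·R3: [0, 0, 0, 0, -4, 16]
5 nonzero rows, so rank(A) = 5.
A has 6 columns; by rank–nullity, nullity = 6 − 5 = 1.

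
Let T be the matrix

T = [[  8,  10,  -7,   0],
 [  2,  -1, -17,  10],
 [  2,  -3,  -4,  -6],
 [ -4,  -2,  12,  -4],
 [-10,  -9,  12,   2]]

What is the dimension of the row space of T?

Row reduce to echelon form.
R2 ← R2 − (1/4)·R1: [0, -7/2, -61/4, 10]
R3 ← R3 − (1/4)·R1: [0, -11/2, -9/4, -6]
R4 ← R4 + (1/2)·R1: [0, 3, 17/2, -4]
R5 ← R5 + (5/4)·R1: [0, 7/2, 13/4, 2]
R3 ← R3 − (11/7)·R2: [0, 0, 152/7, -152/7]
R4 ← R4 + (6/7)·R2: [0, 0, -32/7, 32/7]
R5 ← R5 + R2: [0, 0, -12, 12]
R4 ← R4 + (4/19)·R3: [0, 0, 0, 0]
R5 ← R5 + (21/38)·R3: [0, 0, 0, 0]
Echelon form has 3 nonzero rows, so rank(T) = 3.
The row space has dimension equal to the rank: 3.

3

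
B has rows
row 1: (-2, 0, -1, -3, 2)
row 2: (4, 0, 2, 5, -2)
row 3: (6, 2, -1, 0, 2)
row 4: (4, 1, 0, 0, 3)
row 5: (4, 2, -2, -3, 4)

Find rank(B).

Row reduce to echelon form.
R2 ← R2 + (2)·R1: [0, 0, 0, -1, 2]
R3 ← R3 + (3)·R1: [0, 2, -4, -9, 8]
R4 ← R4 + (2)·R1: [0, 1, -2, -6, 7]
R5 ← R5 + (2)·R1: [0, 2, -4, -9, 8]
Swap R2 ↔ R3
R4 ← R4 − (1/2)·R2: [0, 0, 0, -3/2, 3]
R5 ← R5 − R2: [0, 0, 0, 0, 0]
R4 ← R4 − (3/2)·R3: [0, 0, 0, 0, 0]
Echelon form has 3 nonzero rows, so rank(B) = 3.

3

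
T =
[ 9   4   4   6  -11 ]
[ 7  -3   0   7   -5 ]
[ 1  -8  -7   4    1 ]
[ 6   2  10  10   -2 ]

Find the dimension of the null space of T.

1

Row reduce to echelon form.
R2 ← R2 − (7/9)·R1: [0, -55/9, -28/9, 7/3, 32/9]
R3 ← R3 − (1/9)·R1: [0, -76/9, -67/9, 10/3, 20/9]
R4 ← R4 − (2/3)·R1: [0, -2/3, 22/3, 6, 16/3]
R3 ← R3 − (76/55)·R2: [0, 0, -173/55, 6/55, -148/55]
R4 ← R4 − (6/55)·R2: [0, 0, 422/55, 316/55, 272/55]
R4 ← R4 + (422/173)·R3: [0, 0, 0, 1040/173, -280/173]
4 nonzero rows, so rank(T) = 4.
T has 5 columns; by rank–nullity, nullity = 5 − 4 = 1.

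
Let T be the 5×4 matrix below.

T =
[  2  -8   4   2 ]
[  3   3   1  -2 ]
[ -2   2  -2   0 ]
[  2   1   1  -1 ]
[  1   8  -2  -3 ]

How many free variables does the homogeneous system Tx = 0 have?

Row reduce to echelon form.
R2 ← R2 − (3/2)·R1: [0, 15, -5, -5]
R3 ← R3 + R1: [0, -6, 2, 2]
R4 ← R4 − R1: [0, 9, -3, -3]
R5 ← R5 − (1/2)·R1: [0, 12, -4, -4]
R3 ← R3 + (2/5)·R2: [0, 0, 0, 0]
R4 ← R4 − (3/5)·R2: [0, 0, 0, 0]
R5 ← R5 − (4/5)·R2: [0, 0, 0, 0]
2 nonzero rows, so rank(T) = 2.
T has 4 columns; by rank–nullity, nullity = 4 − 2 = 2.

2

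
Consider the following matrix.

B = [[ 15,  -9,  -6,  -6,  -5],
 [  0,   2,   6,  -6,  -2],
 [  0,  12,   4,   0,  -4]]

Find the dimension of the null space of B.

2

Row reduce to echelon form.
R3 ← R3 − (6)·R2: [0, 0, -32, 36, 8]
3 nonzero rows, so rank(B) = 3.
B has 5 columns; by rank–nullity, nullity = 5 − 3 = 2.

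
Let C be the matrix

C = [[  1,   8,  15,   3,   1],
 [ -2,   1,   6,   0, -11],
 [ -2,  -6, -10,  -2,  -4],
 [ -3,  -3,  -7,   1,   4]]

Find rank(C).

3

Row reduce to echelon form.
R2 ← R2 + (2)·R1: [0, 17, 36, 6, -9]
R3 ← R3 + (2)·R1: [0, 10, 20, 4, -2]
R4 ← R4 + (3)·R1: [0, 21, 38, 10, 7]
R3 ← R3 − (10/17)·R2: [0, 0, -20/17, 8/17, 56/17]
R4 ← R4 − (21/17)·R2: [0, 0, -110/17, 44/17, 308/17]
R4 ← R4 − (11/2)·R3: [0, 0, 0, 0, 0]
Echelon form has 3 nonzero rows, so rank(C) = 3.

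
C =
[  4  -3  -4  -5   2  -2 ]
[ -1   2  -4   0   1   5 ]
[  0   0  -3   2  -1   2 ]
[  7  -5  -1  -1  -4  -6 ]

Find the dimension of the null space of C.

Row reduce to echelon form.
R2 ← R2 + (1/4)·R1: [0, 5/4, -5, -5/4, 3/2, 9/2]
R4 ← R4 − (7/4)·R1: [0, 1/4, 6, 31/4, -15/2, -5/2]
R4 ← R4 − (1/5)·R2: [0, 0, 7, 8, -39/5, -17/5]
R4 ← R4 + (7/3)·R3: [0, 0, 0, 38/3, -152/15, 19/15]
4 nonzero rows, so rank(C) = 4.
C has 6 columns; by rank–nullity, nullity = 6 − 4 = 2.

2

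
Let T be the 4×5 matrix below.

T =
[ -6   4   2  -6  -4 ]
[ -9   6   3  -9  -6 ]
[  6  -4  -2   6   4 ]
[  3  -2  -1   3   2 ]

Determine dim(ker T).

Row reduce to echelon form.
R2 ← R2 − (3/2)·R1: [0, 0, 0, 0, 0]
R3 ← R3 + R1: [0, 0, 0, 0, 0]
R4 ← R4 + (1/2)·R1: [0, 0, 0, 0, 0]
1 nonzero row, so rank(T) = 1.
T has 5 columns; by rank–nullity, nullity = 5 − 1 = 4.

4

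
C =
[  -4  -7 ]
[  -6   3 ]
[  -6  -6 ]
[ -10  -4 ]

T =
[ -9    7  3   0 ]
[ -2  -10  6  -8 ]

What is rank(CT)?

2

First compute CT:
[[ 50,  42, -54,  56],
 [ 48, -72,   0, -24],
 [ 66,  18, -54,  48],
 [ 98, -30, -54,  32]]
Now row reduce the product.
R2 ← R2 − (24/25)·R1: [0, -2808/25, 1296/25, -1944/25]
R3 ← R3 − (33/25)·R1: [0, -936/25, 432/25, -648/25]
R4 ← R4 − (49/25)·R1: [0, -2808/25, 1296/25, -1944/25]
R3 ← R3 − (1/3)·R2: [0, 0, 0, 0]
R4 ← R4 − R2: [0, 0, 0, 0]
2 nonzero rows, so rank(CT) = 2.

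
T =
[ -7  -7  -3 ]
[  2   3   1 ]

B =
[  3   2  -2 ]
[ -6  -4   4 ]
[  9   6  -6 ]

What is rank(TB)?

1

First compute TB:
[[ -6,  -4,   4],
 [ -3,  -2,   2]]
Now row reduce the product.
R2 ← R2 − (1/2)·R1: [0, 0, 0]
1 nonzero row, so rank(TB) = 1.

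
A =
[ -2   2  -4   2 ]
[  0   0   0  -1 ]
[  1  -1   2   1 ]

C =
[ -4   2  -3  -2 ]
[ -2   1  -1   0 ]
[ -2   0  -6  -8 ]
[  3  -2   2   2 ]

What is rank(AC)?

2

First compute AC:
[[ 18,  -6,  32,  40],
 [ -3,   2,  -2,  -2],
 [ -3,  -1, -12, -16]]
Now row reduce the product.
R2 ← R2 + (1/6)·R1: [0, 1, 10/3, 14/3]
R3 ← R3 + (1/6)·R1: [0, -2, -20/3, -28/3]
R3 ← R3 + (2)·R2: [0, 0, 0, 0]
2 nonzero rows, so rank(AC) = 2.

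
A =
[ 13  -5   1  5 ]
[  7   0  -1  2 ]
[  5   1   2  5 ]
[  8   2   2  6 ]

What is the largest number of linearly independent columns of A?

Row reduce to echelon form.
R2 ← R2 − (7/13)·R1: [0, 35/13, -20/13, -9/13]
R3 ← R3 − (5/13)·R1: [0, 38/13, 21/13, 40/13]
R4 ← R4 − (8/13)·R1: [0, 66/13, 18/13, 38/13]
R3 ← R3 − (38/35)·R2: [0, 0, 23/7, 134/35]
R4 ← R4 − (66/35)·R2: [0, 0, 30/7, 148/35]
R4 ← R4 − (30/23)·R3: [0, 0, 0, -88/115]
Echelon form has 4 nonzero rows, so rank(A) = 4.
The rank gives the maximum number of linearly independent columns: 4.

4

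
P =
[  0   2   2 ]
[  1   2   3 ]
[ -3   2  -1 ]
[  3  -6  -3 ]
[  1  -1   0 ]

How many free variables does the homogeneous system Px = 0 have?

1

Row reduce to echelon form.
Swap R1 ↔ R2
R3 ← R3 + (3)·R1: [0, 8, 8]
R4 ← R4 − (3)·R1: [0, -12, -12]
R5 ← R5 − R1: [0, -3, -3]
R3 ← R3 − (4)·R2: [0, 0, 0]
R4 ← R4 + (6)·R2: [0, 0, 0]
R5 ← R5 + (3/2)·R2: [0, 0, 0]
2 nonzero rows, so rank(P) = 2.
P has 3 columns; by rank–nullity, nullity = 3 − 2 = 1.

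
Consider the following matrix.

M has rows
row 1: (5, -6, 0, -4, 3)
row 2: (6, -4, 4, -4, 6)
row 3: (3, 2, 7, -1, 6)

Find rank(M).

2

Row reduce to echelon form.
R2 ← R2 − (6/5)·R1: [0, 16/5, 4, 4/5, 12/5]
R3 ← R3 − (3/5)·R1: [0, 28/5, 7, 7/5, 21/5]
R3 ← R3 − (7/4)·R2: [0, 0, 0, 0, 0]
Echelon form has 2 nonzero rows, so rank(M) = 2.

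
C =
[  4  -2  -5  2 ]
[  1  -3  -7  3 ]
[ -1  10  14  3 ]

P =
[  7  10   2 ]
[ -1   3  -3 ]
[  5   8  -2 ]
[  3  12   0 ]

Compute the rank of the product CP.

3

First compute CP:
[[ 11,  18,  24],
 [-16, -19,  25],
 [ 62, 168, -60]]
Now row reduce the product.
R2 ← R2 + (16/11)·R1: [0, 79/11, 659/11]
R3 ← R3 − (62/11)·R1: [0, 732/11, -2148/11]
R3 ← R3 − (732/79)·R2: [0, 0, -59280/79]
3 nonzero rows, so rank(CP) = 3.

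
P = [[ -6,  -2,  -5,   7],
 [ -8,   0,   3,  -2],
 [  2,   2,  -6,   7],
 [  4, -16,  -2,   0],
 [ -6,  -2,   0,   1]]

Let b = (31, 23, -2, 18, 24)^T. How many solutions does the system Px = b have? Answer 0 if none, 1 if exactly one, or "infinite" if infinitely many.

Row reduce the augmented matrix [P | b].
R2 ← R2 − (4/3)·R1: [0, 8/3, 29/3, -34/3, -55/3]
R3 ← R3 + (1/3)·R1: [0, 4/3, -23/3, 28/3, 25/3]
R4 ← R4 + (2/3)·R1: [0, -52/3, -16/3, 14/3, 116/3]
R5 ← R5 − R1: [0, 0, 5, -6, -7]
R3 ← R3 − (1/2)·R2: [0, 0, -25/2, 15, 35/2]
R4 ← R4 + (13/2)·R2: [0, 0, 115/2, -69, -161/2]
R4 ← R4 + (23/5)·R3: [0, 0, 0, 0, 0]
R5 ← R5 + (2/5)·R3: [0, 0, 0, 0, 0]
The echelon form has 3 nonzero rows, and every pivot lies in the first 4 columns, so rank(P) = rank([P|b]) = 3.
The system is consistent.
rank = 3 < 4 unknowns, so there are infinitely many solutions.

infinite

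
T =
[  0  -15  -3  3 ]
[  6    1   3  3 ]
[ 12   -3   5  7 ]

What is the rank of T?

2

Row reduce to echelon form.
Swap R1 ↔ R2
R3 ← R3 − (2)·R1: [0, -5, -1, 1]
R3 ← R3 − (1/3)·R2: [0, 0, 0, 0]
Echelon form has 2 nonzero rows, so rank(T) = 2.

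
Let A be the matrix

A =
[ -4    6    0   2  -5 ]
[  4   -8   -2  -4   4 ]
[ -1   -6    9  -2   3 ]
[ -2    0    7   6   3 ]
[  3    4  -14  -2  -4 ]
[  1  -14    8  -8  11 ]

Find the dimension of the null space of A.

Row reduce to echelon form.
R2 ← R2 + R1: [0, -2, -2, -2, -1]
R3 ← R3 − (1/4)·R1: [0, -15/2, 9, -5/2, 17/4]
R4 ← R4 − (1/2)·R1: [0, -3, 7, 5, 11/2]
R5 ← R5 + (3/4)·R1: [0, 17/2, -14, -1/2, -31/4]
R6 ← R6 + (1/4)·R1: [0, -25/2, 8, -15/2, 39/4]
R3 ← R3 − (15/4)·R2: [0, 0, 33/2, 5, 8]
R4 ← R4 − (3/2)·R2: [0, 0, 10, 8, 7]
R5 ← R5 + (17/4)·R2: [0, 0, -45/2, -9, -12]
R6 ← R6 − (25/4)·R2: [0, 0, 41/2, 5, 16]
R4 ← R4 − (20/33)·R3: [0, 0, 0, 164/33, 71/33]
R5 ← R5 + (15/11)·R3: [0, 0, 0, -24/11, -12/11]
R6 ← R6 − (41/33)·R3: [0, 0, 0, -40/33, 200/33]
R5 ← R5 + (18/41)·R4: [0, 0, 0, 0, -6/41]
R6 ← R6 + (10/41)·R4: [0, 0, 0, 0, 270/41]
R6 ← R6 + (45)·R5: [0, 0, 0, 0, 0]
5 nonzero rows, so rank(A) = 5.
A has 5 columns; by rank–nullity, nullity = 5 − 5 = 0.

0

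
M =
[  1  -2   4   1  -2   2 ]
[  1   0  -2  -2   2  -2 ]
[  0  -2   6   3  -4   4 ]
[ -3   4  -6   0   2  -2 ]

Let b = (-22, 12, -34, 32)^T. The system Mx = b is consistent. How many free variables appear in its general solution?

4

Row reduce the augmented matrix [M | b].
R2 ← R2 − R1: [0, 2, -6, -3, 4, -4, 34]
R4 ← R4 + (3)·R1: [0, -2, 6, 3, -4, 4, -34]
R3 ← R3 + R2: [0, 0, 0, 0, 0, 0, 0]
R4 ← R4 + R2: [0, 0, 0, 0, 0, 0, 0]
The echelon form has 2 nonzero rows, and every pivot lies in the first 6 columns, so rank(M) = rank([M|b]) = 2.
The system is consistent.
Free variables = (unknowns) − (rank) = 6 − 2 = 4.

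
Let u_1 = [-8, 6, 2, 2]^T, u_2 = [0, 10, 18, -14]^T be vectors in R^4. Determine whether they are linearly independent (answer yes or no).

yes

Form the matrix with these vectors as rows and row reduce.
2 nonzero rows, so the 2 vectors span a space of dimension 2.
Since 2 = 2, the vectors are linearly independent.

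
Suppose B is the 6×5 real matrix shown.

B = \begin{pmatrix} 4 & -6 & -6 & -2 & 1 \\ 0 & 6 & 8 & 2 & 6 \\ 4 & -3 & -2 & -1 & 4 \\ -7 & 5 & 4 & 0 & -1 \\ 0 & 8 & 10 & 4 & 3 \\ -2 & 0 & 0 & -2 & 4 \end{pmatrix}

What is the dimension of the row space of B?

3

Row reduce to echelon form.
R3 ← R3 − R1: [0, 3, 4, 1, 3]
R4 ← R4 + (7/4)·R1: [0, -11/2, -13/2, -7/2, 3/4]
R6 ← R6 + (1/2)·R1: [0, -3, -3, -3, 9/2]
R3 ← R3 − (1/2)·R2: [0, 0, 0, 0, 0]
R4 ← R4 + (11/12)·R2: [0, 0, 5/6, -5/3, 25/4]
R5 ← R5 − (4/3)·R2: [0, 0, -2/3, 4/3, -5]
R6 ← R6 + (1/2)·R2: [0, 0, 1, -2, 15/2]
Swap R3 ↔ R4
R5 ← R5 + (4/5)·R3: [0, 0, 0, 0, 0]
R6 ← R6 − (6/5)·R3: [0, 0, 0, 0, 0]
Echelon form has 3 nonzero rows, so rank(B) = 3.
The row space has dimension equal to the rank: 3.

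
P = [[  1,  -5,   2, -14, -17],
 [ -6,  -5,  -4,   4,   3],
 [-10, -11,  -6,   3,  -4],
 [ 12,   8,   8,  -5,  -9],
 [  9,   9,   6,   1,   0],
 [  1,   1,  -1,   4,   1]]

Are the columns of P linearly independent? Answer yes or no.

Row reduce P to echelon form.
R2 ← R2 + (6)·R1: [0, -35, 8, -80, -99]
R3 ← R3 + (10)·R1: [0, -61, 14, -137, -174]
R4 ← R4 − (12)·R1: [0, 68, -16, 163, 195]
R5 ← R5 − (9)·R1: [0, 54, -12, 127, 153]
R6 ← R6 − R1: [0, 6, -3, 18, 18]
R3 ← R3 − (61/35)·R2: [0, 0, 2/35, 17/7, -51/35]
R4 ← R4 + (68/35)·R2: [0, 0, -16/35, 53/7, 93/35]
R5 ← R5 + (54/35)·R2: [0, 0, 12/35, 25/7, 9/35]
R6 ← R6 + (6/35)·R2: [0, 0, -57/35, 30/7, 36/35]
R4 ← R4 + (8)·R3: [0, 0, 0, 27, -9]
R5 ← R5 − (6)·R3: [0, 0, 0, -11, 9]
R6 ← R6 + (57/2)·R3: [0, 0, 0, 147/2, -81/2]
R5 ← R5 + (11/27)·R4: [0, 0, 0, 0, 16/3]
R6 ← R6 − (49/18)·R4: [0, 0, 0, 0, -16]
R6 ← R6 + (3)·R5: [0, 0, 0, 0, 0]
5 pivots among 5 columns.
Every column is a pivot column, so the columns are linearly independent.

yes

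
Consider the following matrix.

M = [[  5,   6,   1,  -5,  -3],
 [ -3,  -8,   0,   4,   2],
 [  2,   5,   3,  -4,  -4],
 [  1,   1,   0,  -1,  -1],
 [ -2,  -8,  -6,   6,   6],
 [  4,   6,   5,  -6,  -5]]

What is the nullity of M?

1

Row reduce to echelon form.
R2 ← R2 + (3/5)·R1: [0, -22/5, 3/5, 1, 1/5]
R3 ← R3 − (2/5)·R1: [0, 13/5, 13/5, -2, -14/5]
R4 ← R4 − (1/5)·R1: [0, -1/5, -1/5, 0, -2/5]
R5 ← R5 + (2/5)·R1: [0, -28/5, -28/5, 4, 24/5]
R6 ← R6 − (4/5)·R1: [0, 6/5, 21/5, -2, -13/5]
R3 ← R3 + (13/22)·R2: [0, 0, 65/22, -31/22, -59/22]
R4 ← R4 − (1/22)·R2: [0, 0, -5/22, -1/22, -9/22]
R5 ← R5 − (14/11)·R2: [0, 0, -70/11, 30/11, 50/11]
R6 ← R6 + (3/11)·R2: [0, 0, 48/11, -19/11, -28/11]
R4 ← R4 + (1/13)·R3: [0, 0, 0, -2/13, -8/13]
R5 ← R5 + (28/13)·R3: [0, 0, 0, -4/13, -16/13]
R6 ← R6 − (96/65)·R3: [0, 0, 0, 23/65, 92/65]
R5 ← R5 − (2)·R4: [0, 0, 0, 0, 0]
R6 ← R6 + (23/10)·R4: [0, 0, 0, 0, 0]
4 nonzero rows, so rank(M) = 4.
M has 5 columns; by rank–nullity, nullity = 5 − 4 = 1.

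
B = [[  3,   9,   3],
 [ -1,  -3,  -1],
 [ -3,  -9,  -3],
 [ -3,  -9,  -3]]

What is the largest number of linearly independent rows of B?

Row reduce to echelon form.
R2 ← R2 + (1/3)·R1: [0, 0, 0]
R3 ← R3 + R1: [0, 0, 0]
R4 ← R4 + R1: [0, 0, 0]
Echelon form has 1 nonzero row, so rank(B) = 1.
The rank gives the maximum number of linearly independent rows: 1.

1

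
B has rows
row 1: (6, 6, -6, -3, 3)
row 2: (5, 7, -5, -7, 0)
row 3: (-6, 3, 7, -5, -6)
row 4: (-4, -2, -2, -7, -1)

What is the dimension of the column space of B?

Row reduce to echelon form.
R2 ← R2 − (5/6)·R1: [0, 2, 0, -9/2, -5/2]
R3 ← R3 + R1: [0, 9, 1, -8, -3]
R4 ← R4 + (2/3)·R1: [0, 2, -6, -9, 1]
R3 ← R3 − (9/2)·R2: [0, 0, 1, 49/4, 33/4]
R4 ← R4 − R2: [0, 0, -6, -9/2, 7/2]
R4 ← R4 + (6)·R3: [0, 0, 0, 69, 53]
Echelon form has 4 nonzero rows, so rank(B) = 4.
The column space has dimension equal to the rank: 4.

4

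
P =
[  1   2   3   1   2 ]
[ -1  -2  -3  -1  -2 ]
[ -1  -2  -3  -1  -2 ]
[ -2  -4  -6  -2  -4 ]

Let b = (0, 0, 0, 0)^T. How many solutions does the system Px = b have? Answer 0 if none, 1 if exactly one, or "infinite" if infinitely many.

Row reduce the augmented matrix [P | b].
R2 ← R2 + R1: [0, 0, 0, 0, 0, 0]
R3 ← R3 + R1: [0, 0, 0, 0, 0, 0]
R4 ← R4 + (2)·R1: [0, 0, 0, 0, 0, 0]
The echelon form has 1 nonzero rows, and every pivot lies in the first 5 columns, so rank(P) = rank([P|b]) = 1.
The system is consistent.
rank = 1 < 5 unknowns, so there are infinitely many solutions.

infinite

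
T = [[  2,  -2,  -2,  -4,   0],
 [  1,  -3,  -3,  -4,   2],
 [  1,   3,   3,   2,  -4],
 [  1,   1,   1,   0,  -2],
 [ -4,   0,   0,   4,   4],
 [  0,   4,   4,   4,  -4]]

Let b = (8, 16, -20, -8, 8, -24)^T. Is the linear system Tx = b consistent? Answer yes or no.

yes

Row reduce the augmented matrix [T | b].
R2 ← R2 − (1/2)·R1: [0, -2, -2, -2, 2, 12]
R3 ← R3 − (1/2)·R1: [0, 4, 4, 4, -4, -24]
R4 ← R4 − (1/2)·R1: [0, 2, 2, 2, -2, -12]
R5 ← R5 + (2)·R1: [0, -4, -4, -4, 4, 24]
R3 ← R3 + (2)·R2: [0, 0, 0, 0, 0, 0]
R4 ← R4 + R2: [0, 0, 0, 0, 0, 0]
R5 ← R5 − (2)·R2: [0, 0, 0, 0, 0, 0]
R6 ← R6 + (2)·R2: [0, 0, 0, 0, 0, 0]
The echelon form has 2 nonzero rows, and every pivot lies in the first 5 columns, so rank(T) = rank([T|b]) = 2.
The system is consistent.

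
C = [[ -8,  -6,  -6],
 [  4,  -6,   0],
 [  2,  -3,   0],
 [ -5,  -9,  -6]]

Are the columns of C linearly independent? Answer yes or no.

Row reduce C to echelon form.
R2 ← R2 + (1/2)·R1: [0, -9, -3]
R3 ← R3 + (1/4)·R1: [0, -9/2, -3/2]
R4 ← R4 − (5/8)·R1: [0, -21/4, -9/4]
R3 ← R3 − (1/2)·R2: [0, 0, 0]
R4 ← R4 − (7/12)·R2: [0, 0, -1/2]
Swap R3 ↔ R4
3 pivots among 3 columns.
Every column is a pivot column, so the columns are linearly independent.

yes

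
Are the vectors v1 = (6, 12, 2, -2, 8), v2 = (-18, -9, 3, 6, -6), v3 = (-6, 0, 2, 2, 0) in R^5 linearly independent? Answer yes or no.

Form the matrix with these vectors as rows and row reduce.
R2 ← R2 + (3)·R1: [0, 27, 9, 0, 18]
R3 ← R3 + R1: [0, 12, 4, 0, 8]
R3 ← R3 − (4/9)·R2: [0, 0, 0, 0, 0]
2 nonzero rows, so the 3 vectors span a space of dimension 2.
Since 2 < 3, the vectors are linearly dependent.

no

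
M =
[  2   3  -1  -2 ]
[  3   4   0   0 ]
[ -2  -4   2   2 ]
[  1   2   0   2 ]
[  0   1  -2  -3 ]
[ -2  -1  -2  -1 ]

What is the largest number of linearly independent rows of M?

Row reduce to echelon form.
R2 ← R2 − (3/2)·R1: [0, -1/2, 3/2, 3]
R3 ← R3 + R1: [0, -1, 1, 0]
R4 ← R4 − (1/2)·R1: [0, 1/2, 1/2, 3]
R6 ← R6 + R1: [0, 2, -3, -3]
R3 ← R3 − (2)·R2: [0, 0, -2, -6]
R4 ← R4 + R2: [0, 0, 2, 6]
R5 ← R5 + (2)·R2: [0, 0, 1, 3]
R6 ← R6 + (4)·R2: [0, 0, 3, 9]
R4 ← R4 + R3: [0, 0, 0, 0]
R5 ← R5 + (1/2)·R3: [0, 0, 0, 0]
R6 ← R6 + (3/2)·R3: [0, 0, 0, 0]
Echelon form has 3 nonzero rows, so rank(M) = 3.
The rank gives the maximum number of linearly independent rows: 3.

3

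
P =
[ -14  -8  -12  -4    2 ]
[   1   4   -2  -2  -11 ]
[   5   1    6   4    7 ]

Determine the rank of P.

3

Row reduce to echelon form.
R2 ← R2 + (1/14)·R1: [0, 24/7, -20/7, -16/7, -76/7]
R3 ← R3 + (5/14)·R1: [0, -13/7, 12/7, 18/7, 54/7]
R3 ← R3 + (13/24)·R2: [0, 0, 1/6, 4/3, 11/6]
Echelon form has 3 nonzero rows, so rank(P) = 3.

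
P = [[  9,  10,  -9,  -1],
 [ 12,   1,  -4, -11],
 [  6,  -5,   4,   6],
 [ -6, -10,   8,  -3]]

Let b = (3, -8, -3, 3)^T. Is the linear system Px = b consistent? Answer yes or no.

no

Row reduce the augmented matrix [P | b].
R2 ← R2 − (4/3)·R1: [0, -37/3, 8, -29/3, -12]
R3 ← R3 − (2/3)·R1: [0, -35/3, 10, 20/3, -5]
R4 ← R4 + (2/3)·R1: [0, -10/3, 2, -11/3, 5]
R3 ← R3 − (35/37)·R2: [0, 0, 90/37, 585/37, 235/37]
R4 ← R4 − (10/37)·R2: [0, 0, -6/37, -39/37, 305/37]
R4 ← R4 + (1/15)·R3: [0, 0, 0, 0, 26/3]
The echelon form has 4 nonzero rows; the last pivot sits in the augmented column, so rank(P) = 3 but rank([P|b]) = 4.
Since the ranks differ, the system is inconsistent.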